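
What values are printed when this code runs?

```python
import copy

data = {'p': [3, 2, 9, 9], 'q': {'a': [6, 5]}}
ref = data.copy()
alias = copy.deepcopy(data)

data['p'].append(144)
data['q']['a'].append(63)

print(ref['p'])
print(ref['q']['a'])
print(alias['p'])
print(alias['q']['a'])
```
[3, 2, 9, 9, 144]
[6, 5, 63]
[3, 2, 9, 9]
[6, 5]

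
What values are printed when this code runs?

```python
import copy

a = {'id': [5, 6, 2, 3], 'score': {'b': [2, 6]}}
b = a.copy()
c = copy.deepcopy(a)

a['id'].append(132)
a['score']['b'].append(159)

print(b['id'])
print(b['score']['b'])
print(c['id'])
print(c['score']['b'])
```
[5, 6, 2, 3, 132]
[2, 6, 159]
[5, 6, 2, 3]
[2, 6]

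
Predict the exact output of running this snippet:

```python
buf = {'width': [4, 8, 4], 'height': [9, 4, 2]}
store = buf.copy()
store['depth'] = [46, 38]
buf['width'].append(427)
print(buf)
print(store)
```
{'width': [4, 8, 4, 427], 'height': [9, 4, 2]}
{'width': [4, 8, 4, 427], 'height': [9, 4, 2], 'depth': [46, 38]}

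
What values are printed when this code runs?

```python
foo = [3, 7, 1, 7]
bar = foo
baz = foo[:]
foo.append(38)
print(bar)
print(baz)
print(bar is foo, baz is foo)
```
[3, 7, 1, 7, 38]
[3, 7, 1, 7]
True False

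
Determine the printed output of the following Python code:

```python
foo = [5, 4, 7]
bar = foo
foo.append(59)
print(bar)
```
[5, 4, 7, 59]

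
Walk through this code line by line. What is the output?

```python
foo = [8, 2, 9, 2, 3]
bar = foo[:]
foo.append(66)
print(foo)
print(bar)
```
[8, 2, 9, 2, 3, 66]
[8, 2, 9, 2, 3]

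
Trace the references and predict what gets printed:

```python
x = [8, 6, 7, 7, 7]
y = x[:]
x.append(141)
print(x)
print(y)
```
[8, 6, 7, 7, 7, 141]
[8, 6, 7, 7, 7]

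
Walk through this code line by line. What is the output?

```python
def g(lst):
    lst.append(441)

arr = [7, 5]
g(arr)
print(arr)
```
[7, 5, 441]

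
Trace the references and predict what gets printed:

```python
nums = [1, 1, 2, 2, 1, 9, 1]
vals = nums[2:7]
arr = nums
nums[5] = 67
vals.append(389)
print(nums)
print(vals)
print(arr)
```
[1, 1, 2, 2, 1, 67, 1]
[2, 2, 1, 9, 1, 389]
[1, 1, 2, 2, 1, 67, 1]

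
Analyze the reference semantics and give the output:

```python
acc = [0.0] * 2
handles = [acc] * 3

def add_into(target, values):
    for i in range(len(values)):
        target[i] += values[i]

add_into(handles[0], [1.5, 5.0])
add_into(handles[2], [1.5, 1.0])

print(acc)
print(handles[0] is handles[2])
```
[3.0, 6.0]
True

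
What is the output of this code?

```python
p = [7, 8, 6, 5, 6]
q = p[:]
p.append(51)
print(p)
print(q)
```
[7, 8, 6, 5, 6, 51]
[7, 8, 6, 5, 6]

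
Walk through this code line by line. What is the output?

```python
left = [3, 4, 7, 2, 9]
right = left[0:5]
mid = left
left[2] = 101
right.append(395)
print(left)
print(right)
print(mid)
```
[3, 4, 101, 2, 9]
[3, 4, 7, 2, 9, 395]
[3, 4, 101, 2, 9]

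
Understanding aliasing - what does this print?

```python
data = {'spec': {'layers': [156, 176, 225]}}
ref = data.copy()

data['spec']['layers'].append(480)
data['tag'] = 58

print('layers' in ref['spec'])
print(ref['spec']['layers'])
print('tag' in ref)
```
True
[156, 176, 225, 480]
False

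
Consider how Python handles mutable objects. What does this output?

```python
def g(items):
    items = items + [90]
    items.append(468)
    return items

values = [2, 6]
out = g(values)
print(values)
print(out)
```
[2, 6]
[2, 6, 90, 468]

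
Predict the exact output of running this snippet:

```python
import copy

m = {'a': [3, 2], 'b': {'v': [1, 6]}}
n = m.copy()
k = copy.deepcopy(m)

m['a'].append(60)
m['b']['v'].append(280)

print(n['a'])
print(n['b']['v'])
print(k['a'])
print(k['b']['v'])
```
[3, 2, 60]
[1, 6, 280]
[3, 2]
[1, 6]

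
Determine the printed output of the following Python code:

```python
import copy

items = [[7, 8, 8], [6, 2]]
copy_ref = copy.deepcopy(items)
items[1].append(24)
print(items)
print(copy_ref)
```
[[7, 8, 8], [6, 2, 24]]
[[7, 8, 8], [6, 2]]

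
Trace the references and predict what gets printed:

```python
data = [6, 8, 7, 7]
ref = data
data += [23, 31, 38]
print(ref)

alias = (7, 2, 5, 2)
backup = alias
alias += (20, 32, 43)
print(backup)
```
[6, 8, 7, 7, 23, 31, 38]
(7, 2, 5, 2)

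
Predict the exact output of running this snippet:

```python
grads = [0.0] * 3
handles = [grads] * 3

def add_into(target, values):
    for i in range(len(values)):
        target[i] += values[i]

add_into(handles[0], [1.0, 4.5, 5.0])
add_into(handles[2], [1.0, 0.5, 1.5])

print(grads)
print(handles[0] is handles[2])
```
[2.0, 5.0, 6.5]
True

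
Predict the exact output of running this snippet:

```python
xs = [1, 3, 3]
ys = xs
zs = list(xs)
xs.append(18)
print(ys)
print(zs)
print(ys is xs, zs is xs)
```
[1, 3, 3, 18]
[1, 3, 3]
True False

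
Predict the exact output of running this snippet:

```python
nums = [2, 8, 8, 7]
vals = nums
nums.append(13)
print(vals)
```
[2, 8, 8, 7, 13]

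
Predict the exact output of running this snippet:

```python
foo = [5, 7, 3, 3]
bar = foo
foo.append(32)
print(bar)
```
[5, 7, 3, 3, 32]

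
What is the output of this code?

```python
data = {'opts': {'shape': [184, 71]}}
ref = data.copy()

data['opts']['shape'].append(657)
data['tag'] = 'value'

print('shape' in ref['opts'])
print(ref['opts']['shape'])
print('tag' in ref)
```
True
[184, 71, 657]
False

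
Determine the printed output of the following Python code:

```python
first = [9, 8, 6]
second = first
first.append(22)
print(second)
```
[9, 8, 6, 22]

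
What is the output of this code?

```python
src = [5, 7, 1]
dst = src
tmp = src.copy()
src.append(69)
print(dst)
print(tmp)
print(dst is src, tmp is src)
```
[5, 7, 1, 69]
[5, 7, 1]
True False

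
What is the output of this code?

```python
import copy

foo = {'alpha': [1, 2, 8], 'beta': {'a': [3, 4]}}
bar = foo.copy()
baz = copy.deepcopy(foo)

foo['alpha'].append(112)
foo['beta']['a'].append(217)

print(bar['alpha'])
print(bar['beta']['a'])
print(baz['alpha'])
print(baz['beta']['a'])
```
[1, 2, 8, 112]
[3, 4, 217]
[1, 2, 8]
[3, 4]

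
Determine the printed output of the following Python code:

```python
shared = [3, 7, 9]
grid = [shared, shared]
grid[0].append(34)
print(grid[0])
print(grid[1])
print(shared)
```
[3, 7, 9, 34]
[3, 7, 9, 34]
[3, 7, 9, 34]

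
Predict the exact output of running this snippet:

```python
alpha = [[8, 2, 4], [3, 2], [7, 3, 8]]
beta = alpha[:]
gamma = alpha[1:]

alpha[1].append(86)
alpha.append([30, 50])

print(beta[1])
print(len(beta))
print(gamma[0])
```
[3, 2, 86]
3
[3, 2, 86]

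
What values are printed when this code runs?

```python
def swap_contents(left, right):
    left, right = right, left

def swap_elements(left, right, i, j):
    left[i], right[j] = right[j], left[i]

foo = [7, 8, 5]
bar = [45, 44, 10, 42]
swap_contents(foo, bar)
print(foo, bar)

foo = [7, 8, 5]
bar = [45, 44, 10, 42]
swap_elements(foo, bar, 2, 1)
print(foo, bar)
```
[7, 8, 5] [45, 44, 10, 42]
[7, 8, 44] [45, 5, 10, 42]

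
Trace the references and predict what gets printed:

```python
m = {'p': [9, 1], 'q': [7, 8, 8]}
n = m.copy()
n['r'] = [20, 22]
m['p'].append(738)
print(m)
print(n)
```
{'p': [9, 1, 738], 'q': [7, 8, 8]}
{'p': [9, 1, 738], 'q': [7, 8, 8], 'r': [20, 22]}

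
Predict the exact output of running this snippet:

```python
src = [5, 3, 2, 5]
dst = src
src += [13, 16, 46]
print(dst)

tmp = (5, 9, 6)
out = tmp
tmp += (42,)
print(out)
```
[5, 3, 2, 5, 13, 16, 46]
(5, 9, 6)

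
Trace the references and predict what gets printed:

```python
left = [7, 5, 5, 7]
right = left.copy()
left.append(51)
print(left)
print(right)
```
[7, 5, 5, 7, 51]
[7, 5, 5, 7]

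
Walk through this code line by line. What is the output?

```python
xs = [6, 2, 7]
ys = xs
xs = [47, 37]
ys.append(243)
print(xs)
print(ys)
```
[47, 37]
[6, 2, 7, 243]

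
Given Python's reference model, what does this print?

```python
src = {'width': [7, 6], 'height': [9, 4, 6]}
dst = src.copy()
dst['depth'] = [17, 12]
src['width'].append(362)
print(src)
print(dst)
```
{'width': [7, 6, 362], 'height': [9, 4, 6]}
{'width': [7, 6, 362], 'height': [9, 4, 6], 'depth': [17, 12]}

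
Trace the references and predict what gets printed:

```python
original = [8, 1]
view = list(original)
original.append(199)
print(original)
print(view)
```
[8, 1, 199]
[8, 1]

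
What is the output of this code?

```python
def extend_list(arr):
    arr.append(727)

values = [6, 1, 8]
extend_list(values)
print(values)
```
[6, 1, 8, 727]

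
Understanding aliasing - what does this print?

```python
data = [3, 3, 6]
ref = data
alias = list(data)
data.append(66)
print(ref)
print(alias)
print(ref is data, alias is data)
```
[3, 3, 6, 66]
[3, 3, 6]
True False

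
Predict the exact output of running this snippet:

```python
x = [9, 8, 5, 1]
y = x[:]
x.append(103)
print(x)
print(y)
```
[9, 8, 5, 1, 103]
[9, 8, 5, 1]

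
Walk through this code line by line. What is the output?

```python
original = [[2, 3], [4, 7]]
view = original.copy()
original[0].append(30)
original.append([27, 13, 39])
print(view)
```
[[2, 3, 30], [4, 7]]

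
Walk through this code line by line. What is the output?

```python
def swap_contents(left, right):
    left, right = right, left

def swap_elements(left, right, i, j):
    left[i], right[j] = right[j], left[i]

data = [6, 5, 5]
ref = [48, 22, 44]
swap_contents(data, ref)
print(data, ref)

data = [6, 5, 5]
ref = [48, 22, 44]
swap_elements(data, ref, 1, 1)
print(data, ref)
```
[6, 5, 5] [48, 22, 44]
[6, 22, 5] [48, 5, 44]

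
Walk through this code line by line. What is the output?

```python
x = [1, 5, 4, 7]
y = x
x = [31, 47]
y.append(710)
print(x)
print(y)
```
[31, 47]
[1, 5, 4, 7, 710]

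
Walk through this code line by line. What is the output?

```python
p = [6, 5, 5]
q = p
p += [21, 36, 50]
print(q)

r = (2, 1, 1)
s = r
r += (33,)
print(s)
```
[6, 5, 5, 21, 36, 50]
(2, 1, 1)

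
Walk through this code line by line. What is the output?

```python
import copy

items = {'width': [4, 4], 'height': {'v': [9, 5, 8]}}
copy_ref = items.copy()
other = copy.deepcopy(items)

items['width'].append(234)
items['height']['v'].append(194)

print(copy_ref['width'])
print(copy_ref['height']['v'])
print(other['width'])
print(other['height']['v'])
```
[4, 4, 234]
[9, 5, 8, 194]
[4, 4]
[9, 5, 8]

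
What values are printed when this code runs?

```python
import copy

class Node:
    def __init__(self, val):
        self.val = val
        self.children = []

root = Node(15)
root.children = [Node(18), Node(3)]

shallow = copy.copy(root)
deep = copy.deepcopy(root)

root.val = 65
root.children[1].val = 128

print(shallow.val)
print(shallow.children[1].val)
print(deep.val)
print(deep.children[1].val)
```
15
128
15
3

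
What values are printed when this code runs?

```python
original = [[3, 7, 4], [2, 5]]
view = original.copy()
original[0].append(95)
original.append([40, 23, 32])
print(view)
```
[[3, 7, 4, 95], [2, 5]]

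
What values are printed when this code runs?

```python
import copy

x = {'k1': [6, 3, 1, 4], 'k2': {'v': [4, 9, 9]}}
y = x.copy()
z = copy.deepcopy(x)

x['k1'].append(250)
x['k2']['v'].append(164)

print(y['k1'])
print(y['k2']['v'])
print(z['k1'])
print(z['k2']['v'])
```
[6, 3, 1, 4, 250]
[4, 9, 9, 164]
[6, 3, 1, 4]
[4, 9, 9]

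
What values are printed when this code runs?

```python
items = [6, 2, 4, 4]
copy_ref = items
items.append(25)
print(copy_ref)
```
[6, 2, 4, 4, 25]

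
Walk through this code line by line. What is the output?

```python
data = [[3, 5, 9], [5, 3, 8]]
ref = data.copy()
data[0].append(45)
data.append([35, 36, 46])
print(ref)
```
[[3, 5, 9, 45], [5, 3, 8]]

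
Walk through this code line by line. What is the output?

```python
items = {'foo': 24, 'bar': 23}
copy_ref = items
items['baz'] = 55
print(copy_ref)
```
{'foo': 24, 'bar': 23, 'baz': 55}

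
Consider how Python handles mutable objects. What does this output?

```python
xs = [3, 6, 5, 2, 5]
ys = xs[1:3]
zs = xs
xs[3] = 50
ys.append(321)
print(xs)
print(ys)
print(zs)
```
[3, 6, 5, 50, 5]
[6, 5, 321]
[3, 6, 5, 50, 5]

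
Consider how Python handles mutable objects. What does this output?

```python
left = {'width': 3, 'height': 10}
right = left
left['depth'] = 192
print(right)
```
{'width': 3, 'height': 10, 'depth': 192}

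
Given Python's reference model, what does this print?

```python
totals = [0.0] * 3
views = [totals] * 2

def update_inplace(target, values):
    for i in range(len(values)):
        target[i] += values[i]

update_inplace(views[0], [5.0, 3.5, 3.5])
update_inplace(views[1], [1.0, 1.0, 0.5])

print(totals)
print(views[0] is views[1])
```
[6.0, 4.5, 4.0]
True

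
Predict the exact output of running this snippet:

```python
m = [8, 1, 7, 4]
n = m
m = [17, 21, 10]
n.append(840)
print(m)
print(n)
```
[17, 21, 10]
[8, 1, 7, 4, 840]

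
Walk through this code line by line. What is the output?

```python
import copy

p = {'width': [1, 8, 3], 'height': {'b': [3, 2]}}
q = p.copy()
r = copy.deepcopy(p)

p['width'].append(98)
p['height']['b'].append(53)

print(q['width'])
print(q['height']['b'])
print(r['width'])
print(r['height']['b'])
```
[1, 8, 3, 98]
[3, 2, 53]
[1, 8, 3]
[3, 2]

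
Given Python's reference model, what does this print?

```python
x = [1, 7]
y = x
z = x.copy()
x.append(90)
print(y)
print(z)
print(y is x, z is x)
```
[1, 7, 90]
[1, 7]
True False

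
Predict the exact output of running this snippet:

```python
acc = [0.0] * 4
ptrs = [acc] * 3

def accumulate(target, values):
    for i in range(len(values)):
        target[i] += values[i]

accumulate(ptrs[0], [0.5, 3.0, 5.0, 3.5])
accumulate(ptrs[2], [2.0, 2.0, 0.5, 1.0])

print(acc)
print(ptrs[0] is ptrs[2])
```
[2.5, 5.0, 5.5, 4.5]
True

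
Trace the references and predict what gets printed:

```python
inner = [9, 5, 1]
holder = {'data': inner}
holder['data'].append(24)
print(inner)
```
[9, 5, 1, 24]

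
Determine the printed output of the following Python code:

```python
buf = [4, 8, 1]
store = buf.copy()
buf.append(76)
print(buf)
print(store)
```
[4, 8, 1, 76]
[4, 8, 1]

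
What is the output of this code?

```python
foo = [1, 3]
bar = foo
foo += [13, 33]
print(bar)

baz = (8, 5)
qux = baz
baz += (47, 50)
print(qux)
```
[1, 3, 13, 33]
(8, 5)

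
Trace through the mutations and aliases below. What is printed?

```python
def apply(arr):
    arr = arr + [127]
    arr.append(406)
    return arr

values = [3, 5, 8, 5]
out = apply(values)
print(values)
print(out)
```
[3, 5, 8, 5]
[3, 5, 8, 5, 127, 406]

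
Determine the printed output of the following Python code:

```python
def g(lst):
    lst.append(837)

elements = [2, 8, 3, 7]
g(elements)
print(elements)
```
[2, 8, 3, 7, 837]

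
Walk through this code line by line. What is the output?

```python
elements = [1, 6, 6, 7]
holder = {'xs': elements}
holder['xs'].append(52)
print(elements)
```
[1, 6, 6, 7, 52]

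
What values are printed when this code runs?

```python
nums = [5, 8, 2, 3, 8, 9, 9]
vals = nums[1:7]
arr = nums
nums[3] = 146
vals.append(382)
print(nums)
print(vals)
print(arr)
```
[5, 8, 2, 146, 8, 9, 9]
[8, 2, 3, 8, 9, 9, 382]
[5, 8, 2, 146, 8, 9, 9]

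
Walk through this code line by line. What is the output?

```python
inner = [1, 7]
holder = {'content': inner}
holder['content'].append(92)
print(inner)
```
[1, 7, 92]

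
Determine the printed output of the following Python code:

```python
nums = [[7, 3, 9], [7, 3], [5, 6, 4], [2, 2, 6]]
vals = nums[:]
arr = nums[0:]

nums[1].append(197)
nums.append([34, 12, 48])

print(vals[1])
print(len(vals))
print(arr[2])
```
[7, 3, 197]
4
[5, 6, 4]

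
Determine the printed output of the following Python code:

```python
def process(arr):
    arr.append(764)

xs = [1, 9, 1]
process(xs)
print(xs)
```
[1, 9, 1, 764]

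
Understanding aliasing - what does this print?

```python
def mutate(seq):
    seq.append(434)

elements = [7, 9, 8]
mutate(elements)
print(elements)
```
[7, 9, 8, 434]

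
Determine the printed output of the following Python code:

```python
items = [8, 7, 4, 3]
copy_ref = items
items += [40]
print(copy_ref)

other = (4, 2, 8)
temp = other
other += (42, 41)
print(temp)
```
[8, 7, 4, 3, 40]
(4, 2, 8)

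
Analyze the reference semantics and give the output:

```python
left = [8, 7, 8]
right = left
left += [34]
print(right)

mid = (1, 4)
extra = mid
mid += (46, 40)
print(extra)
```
[8, 7, 8, 34]
(1, 4)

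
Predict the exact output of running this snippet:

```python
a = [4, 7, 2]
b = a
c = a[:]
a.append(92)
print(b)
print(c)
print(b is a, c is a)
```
[4, 7, 2, 92]
[4, 7, 2]
True False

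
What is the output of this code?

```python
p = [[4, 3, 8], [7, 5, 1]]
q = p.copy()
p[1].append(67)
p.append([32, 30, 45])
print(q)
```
[[4, 3, 8], [7, 5, 1, 67]]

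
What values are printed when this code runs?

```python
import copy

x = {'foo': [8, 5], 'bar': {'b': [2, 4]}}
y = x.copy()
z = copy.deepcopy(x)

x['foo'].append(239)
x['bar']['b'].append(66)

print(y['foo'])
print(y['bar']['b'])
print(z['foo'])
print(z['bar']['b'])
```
[8, 5, 239]
[2, 4, 66]
[8, 5]
[2, 4]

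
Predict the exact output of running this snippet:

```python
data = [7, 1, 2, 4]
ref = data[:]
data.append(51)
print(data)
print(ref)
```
[7, 1, 2, 4, 51]
[7, 1, 2, 4]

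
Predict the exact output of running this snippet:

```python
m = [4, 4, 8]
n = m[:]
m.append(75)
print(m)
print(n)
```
[4, 4, 8, 75]
[4, 4, 8]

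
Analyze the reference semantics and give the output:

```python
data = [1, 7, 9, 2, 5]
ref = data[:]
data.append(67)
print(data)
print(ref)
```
[1, 7, 9, 2, 5, 67]
[1, 7, 9, 2, 5]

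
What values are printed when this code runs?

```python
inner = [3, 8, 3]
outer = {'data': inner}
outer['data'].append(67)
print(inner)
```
[3, 8, 3, 67]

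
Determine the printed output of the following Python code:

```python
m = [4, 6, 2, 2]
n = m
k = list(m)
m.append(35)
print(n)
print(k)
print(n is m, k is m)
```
[4, 6, 2, 2, 35]
[4, 6, 2, 2]
True False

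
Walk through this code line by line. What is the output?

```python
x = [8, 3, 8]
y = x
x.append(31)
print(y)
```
[8, 3, 8, 31]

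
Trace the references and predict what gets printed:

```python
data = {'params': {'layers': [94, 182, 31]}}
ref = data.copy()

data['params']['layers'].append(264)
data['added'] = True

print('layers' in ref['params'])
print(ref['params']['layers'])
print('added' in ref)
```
True
[94, 182, 31, 264]
False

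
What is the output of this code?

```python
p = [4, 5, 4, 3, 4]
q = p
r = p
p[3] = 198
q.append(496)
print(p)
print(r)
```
[4, 5, 4, 198, 4, 496]
[4, 5, 4, 198, 4, 496]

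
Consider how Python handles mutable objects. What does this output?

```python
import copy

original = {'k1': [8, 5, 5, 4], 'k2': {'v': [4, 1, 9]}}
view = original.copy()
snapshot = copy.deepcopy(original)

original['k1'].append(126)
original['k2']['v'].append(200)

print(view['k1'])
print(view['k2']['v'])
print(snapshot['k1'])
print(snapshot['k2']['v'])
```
[8, 5, 5, 4, 126]
[4, 1, 9, 200]
[8, 5, 5, 4]
[4, 1, 9]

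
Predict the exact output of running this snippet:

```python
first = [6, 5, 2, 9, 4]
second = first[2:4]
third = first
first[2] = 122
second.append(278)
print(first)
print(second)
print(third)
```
[6, 5, 122, 9, 4]
[2, 9, 278]
[6, 5, 122, 9, 4]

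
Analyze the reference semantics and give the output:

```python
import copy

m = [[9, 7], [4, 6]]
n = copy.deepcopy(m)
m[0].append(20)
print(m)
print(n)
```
[[9, 7, 20], [4, 6]]
[[9, 7], [4, 6]]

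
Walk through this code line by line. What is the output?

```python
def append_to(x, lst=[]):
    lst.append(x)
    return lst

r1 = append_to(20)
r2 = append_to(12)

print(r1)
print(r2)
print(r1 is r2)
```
[20, 12]
[20, 12]
True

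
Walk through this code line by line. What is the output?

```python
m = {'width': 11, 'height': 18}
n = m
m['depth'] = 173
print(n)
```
{'width': 11, 'height': 18, 'depth': 173}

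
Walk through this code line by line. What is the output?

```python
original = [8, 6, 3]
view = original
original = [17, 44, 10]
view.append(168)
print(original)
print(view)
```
[17, 44, 10]
[8, 6, 3, 168]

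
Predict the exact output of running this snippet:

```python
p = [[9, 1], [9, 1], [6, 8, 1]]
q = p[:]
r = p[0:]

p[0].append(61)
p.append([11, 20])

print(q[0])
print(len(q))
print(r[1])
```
[9, 1, 61]
3
[9, 1]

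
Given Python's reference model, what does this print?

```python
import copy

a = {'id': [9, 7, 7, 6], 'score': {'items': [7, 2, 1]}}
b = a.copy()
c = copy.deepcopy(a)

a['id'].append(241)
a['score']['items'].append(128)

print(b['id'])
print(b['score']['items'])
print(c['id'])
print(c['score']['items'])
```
[9, 7, 7, 6, 241]
[7, 2, 1, 128]
[9, 7, 7, 6]
[7, 2, 1]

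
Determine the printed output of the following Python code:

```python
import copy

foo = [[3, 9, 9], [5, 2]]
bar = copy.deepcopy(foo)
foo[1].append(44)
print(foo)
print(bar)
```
[[3, 9, 9], [5, 2, 44]]
[[3, 9, 9], [5, 2]]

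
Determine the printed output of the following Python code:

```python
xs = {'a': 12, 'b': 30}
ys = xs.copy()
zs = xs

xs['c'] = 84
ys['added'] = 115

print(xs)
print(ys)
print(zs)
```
{'a': 12, 'b': 30, 'c': 84}
{'a': 12, 'b': 30, 'added': 115}
{'a': 12, 'b': 30, 'c': 84}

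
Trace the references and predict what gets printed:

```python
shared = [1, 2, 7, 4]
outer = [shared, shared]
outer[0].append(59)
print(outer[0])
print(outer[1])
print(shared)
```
[1, 2, 7, 4, 59]
[1, 2, 7, 4, 59]
[1, 2, 7, 4, 59]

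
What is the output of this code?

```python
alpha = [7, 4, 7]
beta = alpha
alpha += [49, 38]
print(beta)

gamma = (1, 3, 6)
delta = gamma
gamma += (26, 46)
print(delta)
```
[7, 4, 7, 49, 38]
(1, 3, 6)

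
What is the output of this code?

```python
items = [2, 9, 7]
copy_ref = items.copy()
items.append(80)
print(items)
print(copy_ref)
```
[2, 9, 7, 80]
[2, 9, 7]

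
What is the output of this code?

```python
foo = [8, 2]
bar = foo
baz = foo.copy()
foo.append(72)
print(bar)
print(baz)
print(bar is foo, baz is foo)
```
[8, 2, 72]
[8, 2]
True False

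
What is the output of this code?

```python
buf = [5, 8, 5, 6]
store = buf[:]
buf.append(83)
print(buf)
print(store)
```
[5, 8, 5, 6, 83]
[5, 8, 5, 6]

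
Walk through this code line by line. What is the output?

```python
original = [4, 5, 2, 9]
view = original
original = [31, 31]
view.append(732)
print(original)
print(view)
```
[31, 31]
[4, 5, 2, 9, 732]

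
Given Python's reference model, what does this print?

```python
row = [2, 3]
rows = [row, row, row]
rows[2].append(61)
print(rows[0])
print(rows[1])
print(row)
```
[2, 3, 61]
[2, 3, 61]
[2, 3, 61]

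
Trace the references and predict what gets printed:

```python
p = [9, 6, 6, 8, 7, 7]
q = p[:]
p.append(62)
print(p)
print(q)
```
[9, 6, 6, 8, 7, 7, 62]
[9, 6, 6, 8, 7, 7]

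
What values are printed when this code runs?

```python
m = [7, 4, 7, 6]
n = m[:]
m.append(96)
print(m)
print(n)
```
[7, 4, 7, 6, 96]
[7, 4, 7, 6]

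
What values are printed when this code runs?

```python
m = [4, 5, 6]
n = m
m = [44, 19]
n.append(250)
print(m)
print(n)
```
[44, 19]
[4, 5, 6, 250]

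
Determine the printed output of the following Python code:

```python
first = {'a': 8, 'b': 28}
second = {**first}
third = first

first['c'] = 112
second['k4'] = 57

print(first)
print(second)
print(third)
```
{'a': 8, 'b': 28, 'c': 112}
{'a': 8, 'b': 28, 'k4': 57}
{'a': 8, 'b': 28, 'c': 112}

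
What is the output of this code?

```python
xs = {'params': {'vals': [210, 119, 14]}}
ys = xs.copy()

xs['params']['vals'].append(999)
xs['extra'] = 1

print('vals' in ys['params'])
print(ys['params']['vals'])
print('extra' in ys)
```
True
[210, 119, 14, 999]
False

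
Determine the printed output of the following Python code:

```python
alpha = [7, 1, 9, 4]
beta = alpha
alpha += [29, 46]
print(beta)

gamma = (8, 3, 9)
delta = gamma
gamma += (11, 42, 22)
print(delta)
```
[7, 1, 9, 4, 29, 46]
(8, 3, 9)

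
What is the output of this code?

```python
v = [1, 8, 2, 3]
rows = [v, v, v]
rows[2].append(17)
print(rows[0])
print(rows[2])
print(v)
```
[1, 8, 2, 3, 17]
[1, 8, 2, 3, 17]
[1, 8, 2, 3, 17]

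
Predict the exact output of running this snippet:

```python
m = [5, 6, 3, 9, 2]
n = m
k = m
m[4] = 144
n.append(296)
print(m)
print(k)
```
[5, 6, 3, 9, 144, 296]
[5, 6, 3, 9, 144, 296]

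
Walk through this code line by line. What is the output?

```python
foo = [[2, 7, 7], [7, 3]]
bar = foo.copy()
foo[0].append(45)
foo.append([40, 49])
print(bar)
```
[[2, 7, 7, 45], [7, 3]]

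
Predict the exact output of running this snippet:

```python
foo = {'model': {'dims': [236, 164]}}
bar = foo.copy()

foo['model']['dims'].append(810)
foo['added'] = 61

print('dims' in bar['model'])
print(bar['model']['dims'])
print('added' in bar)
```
True
[236, 164, 810]
False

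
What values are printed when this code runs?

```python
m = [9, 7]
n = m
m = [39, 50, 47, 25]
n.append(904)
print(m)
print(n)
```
[39, 50, 47, 25]
[9, 7, 904]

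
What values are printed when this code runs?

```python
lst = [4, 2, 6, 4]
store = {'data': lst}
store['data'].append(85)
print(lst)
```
[4, 2, 6, 4, 85]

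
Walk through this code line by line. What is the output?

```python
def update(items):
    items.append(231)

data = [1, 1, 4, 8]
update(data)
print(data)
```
[1, 1, 4, 8, 231]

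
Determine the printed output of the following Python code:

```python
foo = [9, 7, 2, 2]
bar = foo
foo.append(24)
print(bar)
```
[9, 7, 2, 2, 24]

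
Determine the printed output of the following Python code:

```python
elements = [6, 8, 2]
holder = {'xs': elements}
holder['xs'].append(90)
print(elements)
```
[6, 8, 2, 90]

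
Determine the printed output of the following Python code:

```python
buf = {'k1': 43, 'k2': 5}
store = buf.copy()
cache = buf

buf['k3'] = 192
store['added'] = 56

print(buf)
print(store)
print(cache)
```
{'k1': 43, 'k2': 5, 'k3': 192}
{'k1': 43, 'k2': 5, 'added': 56}
{'k1': 43, 'k2': 5, 'k3': 192}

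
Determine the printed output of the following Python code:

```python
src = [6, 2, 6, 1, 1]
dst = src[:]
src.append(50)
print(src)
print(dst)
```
[6, 2, 6, 1, 1, 50]
[6, 2, 6, 1, 1]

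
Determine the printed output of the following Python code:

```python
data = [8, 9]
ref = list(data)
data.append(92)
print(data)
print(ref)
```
[8, 9, 92]
[8, 9]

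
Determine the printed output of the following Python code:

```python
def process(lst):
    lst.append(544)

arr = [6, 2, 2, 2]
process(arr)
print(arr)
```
[6, 2, 2, 2, 544]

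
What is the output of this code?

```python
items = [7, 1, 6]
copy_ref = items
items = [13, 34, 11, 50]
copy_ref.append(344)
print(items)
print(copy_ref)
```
[13, 34, 11, 50]
[7, 1, 6, 344]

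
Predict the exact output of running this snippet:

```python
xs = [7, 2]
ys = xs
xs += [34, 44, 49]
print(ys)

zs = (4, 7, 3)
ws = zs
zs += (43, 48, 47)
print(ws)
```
[7, 2, 34, 44, 49]
(4, 7, 3)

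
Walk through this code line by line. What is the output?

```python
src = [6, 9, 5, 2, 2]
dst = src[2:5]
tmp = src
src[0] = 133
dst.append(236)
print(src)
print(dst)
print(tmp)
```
[133, 9, 5, 2, 2]
[5, 2, 2, 236]
[133, 9, 5, 2, 2]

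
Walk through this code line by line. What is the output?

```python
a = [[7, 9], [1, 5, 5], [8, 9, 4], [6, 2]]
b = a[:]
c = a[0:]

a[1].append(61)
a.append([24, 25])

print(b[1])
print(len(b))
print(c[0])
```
[1, 5, 5, 61]
4
[7, 9]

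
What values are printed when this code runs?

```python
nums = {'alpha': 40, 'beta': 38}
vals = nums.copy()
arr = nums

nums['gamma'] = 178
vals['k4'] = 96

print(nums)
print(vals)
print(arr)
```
{'alpha': 40, 'beta': 38, 'gamma': 178}
{'alpha': 40, 'beta': 38, 'k4': 96}
{'alpha': 40, 'beta': 38, 'gamma': 178}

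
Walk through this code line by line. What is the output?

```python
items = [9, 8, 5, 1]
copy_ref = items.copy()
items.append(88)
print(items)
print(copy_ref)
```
[9, 8, 5, 1, 88]
[9, 8, 5, 1]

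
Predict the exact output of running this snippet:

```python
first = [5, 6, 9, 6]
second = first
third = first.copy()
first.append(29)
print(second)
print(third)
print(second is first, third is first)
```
[5, 6, 9, 6, 29]
[5, 6, 9, 6]
True False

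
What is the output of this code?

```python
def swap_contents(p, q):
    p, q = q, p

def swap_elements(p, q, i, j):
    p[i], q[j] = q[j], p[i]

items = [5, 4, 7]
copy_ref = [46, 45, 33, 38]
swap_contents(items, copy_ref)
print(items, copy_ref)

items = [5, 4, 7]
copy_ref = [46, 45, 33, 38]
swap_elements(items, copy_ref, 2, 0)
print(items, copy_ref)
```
[5, 4, 7] [46, 45, 33, 38]
[5, 4, 46] [7, 45, 33, 38]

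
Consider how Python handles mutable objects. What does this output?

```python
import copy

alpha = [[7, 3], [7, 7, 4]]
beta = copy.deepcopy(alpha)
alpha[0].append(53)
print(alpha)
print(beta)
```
[[7, 3, 53], [7, 7, 4]]
[[7, 3], [7, 7, 4]]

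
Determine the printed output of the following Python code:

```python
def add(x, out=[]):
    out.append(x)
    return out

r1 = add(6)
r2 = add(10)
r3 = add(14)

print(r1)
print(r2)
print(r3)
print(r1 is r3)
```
[6, 10, 14]
[6, 10, 14]
[6, 10, 14]
True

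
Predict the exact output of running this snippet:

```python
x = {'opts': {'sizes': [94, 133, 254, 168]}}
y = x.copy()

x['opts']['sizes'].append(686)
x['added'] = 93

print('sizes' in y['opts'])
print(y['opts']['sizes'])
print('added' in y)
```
True
[94, 133, 254, 168, 686]
False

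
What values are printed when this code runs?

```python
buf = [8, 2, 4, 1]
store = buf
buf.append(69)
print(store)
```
[8, 2, 4, 1, 69]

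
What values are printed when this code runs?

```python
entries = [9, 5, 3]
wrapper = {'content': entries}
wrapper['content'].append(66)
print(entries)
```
[9, 5, 3, 66]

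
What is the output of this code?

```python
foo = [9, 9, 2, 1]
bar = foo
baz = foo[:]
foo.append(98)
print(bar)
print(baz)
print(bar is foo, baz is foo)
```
[9, 9, 2, 1, 98]
[9, 9, 2, 1]
True False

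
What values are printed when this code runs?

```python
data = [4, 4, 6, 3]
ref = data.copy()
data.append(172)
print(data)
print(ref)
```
[4, 4, 6, 3, 172]
[4, 4, 6, 3]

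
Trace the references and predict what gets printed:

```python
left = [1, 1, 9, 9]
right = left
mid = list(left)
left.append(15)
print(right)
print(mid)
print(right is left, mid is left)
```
[1, 1, 9, 9, 15]
[1, 1, 9, 9]
True False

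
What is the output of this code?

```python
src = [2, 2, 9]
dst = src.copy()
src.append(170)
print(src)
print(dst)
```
[2, 2, 9, 170]
[2, 2, 9]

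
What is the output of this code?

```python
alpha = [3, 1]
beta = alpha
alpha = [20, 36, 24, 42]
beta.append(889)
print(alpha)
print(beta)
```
[20, 36, 24, 42]
[3, 1, 889]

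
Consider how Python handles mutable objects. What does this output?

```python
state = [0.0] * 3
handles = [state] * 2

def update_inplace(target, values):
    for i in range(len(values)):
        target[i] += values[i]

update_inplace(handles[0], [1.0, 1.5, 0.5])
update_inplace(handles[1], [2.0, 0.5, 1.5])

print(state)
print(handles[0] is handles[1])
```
[3.0, 2.0, 2.0]
True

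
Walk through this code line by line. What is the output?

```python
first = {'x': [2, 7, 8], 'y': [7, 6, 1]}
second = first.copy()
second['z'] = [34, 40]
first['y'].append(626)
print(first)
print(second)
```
{'x': [2, 7, 8], 'y': [7, 6, 1, 626]}
{'x': [2, 7, 8], 'y': [7, 6, 1, 626], 'z': [34, 40]}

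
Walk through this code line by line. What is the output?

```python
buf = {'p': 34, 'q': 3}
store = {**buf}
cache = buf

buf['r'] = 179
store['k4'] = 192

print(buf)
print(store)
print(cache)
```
{'p': 34, 'q': 3, 'r': 179}
{'p': 34, 'q': 3, 'k4': 192}
{'p': 34, 'q': 3, 'r': 179}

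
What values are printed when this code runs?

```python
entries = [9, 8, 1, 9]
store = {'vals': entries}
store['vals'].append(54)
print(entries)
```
[9, 8, 1, 9, 54]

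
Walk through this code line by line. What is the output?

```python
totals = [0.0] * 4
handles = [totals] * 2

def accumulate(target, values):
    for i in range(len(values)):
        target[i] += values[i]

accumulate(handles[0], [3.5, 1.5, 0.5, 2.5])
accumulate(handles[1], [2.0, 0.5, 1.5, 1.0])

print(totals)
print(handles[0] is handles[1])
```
[5.5, 2.0, 2.0, 3.5]
True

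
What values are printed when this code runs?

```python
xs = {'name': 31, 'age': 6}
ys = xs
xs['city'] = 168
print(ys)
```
{'name': 31, 'age': 6, 'city': 168}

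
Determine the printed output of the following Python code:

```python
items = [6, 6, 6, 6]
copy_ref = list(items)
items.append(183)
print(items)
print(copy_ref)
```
[6, 6, 6, 6, 183]
[6, 6, 6, 6]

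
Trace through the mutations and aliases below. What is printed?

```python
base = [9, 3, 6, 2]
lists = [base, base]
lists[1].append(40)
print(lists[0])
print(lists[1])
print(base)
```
[9, 3, 6, 2, 40]
[9, 3, 6, 2, 40]
[9, 3, 6, 2, 40]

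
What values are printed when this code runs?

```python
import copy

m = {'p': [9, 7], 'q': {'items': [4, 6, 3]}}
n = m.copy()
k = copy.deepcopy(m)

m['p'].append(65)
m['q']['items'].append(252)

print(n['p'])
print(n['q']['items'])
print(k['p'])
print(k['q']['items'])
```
[9, 7, 65]
[4, 6, 3, 252]
[9, 7]
[4, 6, 3]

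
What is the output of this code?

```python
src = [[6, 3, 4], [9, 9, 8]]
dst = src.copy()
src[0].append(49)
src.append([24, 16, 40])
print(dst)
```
[[6, 3, 4, 49], [9, 9, 8]]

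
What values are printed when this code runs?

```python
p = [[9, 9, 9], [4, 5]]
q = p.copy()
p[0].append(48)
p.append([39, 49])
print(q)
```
[[9, 9, 9, 48], [4, 5]]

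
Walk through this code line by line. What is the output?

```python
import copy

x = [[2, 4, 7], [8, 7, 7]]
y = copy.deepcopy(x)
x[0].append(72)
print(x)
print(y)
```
[[2, 4, 7, 72], [8, 7, 7]]
[[2, 4, 7], [8, 7, 7]]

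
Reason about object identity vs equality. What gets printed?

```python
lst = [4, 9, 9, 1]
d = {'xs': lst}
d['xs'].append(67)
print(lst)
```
[4, 9, 9, 1, 67]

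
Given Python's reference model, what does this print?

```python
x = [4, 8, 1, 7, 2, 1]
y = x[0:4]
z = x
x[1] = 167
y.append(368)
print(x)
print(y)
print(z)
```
[4, 167, 1, 7, 2, 1]
[4, 8, 1, 7, 368]
[4, 167, 1, 7, 2, 1]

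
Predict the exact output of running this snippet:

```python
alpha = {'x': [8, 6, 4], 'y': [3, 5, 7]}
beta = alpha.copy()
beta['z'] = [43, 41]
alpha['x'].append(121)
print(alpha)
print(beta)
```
{'x': [8, 6, 4, 121], 'y': [3, 5, 7]}
{'x': [8, 6, 4, 121], 'y': [3, 5, 7], 'z': [43, 41]}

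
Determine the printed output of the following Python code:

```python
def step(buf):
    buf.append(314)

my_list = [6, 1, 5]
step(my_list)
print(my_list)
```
[6, 1, 5, 314]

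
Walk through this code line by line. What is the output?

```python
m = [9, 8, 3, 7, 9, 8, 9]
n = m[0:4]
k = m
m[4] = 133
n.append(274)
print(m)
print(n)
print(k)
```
[9, 8, 3, 7, 133, 8, 9]
[9, 8, 3, 7, 274]
[9, 8, 3, 7, 133, 8, 9]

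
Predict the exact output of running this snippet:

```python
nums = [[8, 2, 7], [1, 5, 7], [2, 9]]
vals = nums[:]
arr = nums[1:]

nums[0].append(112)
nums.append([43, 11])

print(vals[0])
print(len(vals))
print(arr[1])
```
[8, 2, 7, 112]
3
[2, 9]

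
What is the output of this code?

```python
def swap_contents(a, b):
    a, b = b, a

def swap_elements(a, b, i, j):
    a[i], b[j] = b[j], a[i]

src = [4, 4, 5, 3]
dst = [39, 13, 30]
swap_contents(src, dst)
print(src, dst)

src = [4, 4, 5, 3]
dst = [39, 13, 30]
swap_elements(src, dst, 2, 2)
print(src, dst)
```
[4, 4, 5, 3] [39, 13, 30]
[4, 4, 30, 3] [39, 13, 5]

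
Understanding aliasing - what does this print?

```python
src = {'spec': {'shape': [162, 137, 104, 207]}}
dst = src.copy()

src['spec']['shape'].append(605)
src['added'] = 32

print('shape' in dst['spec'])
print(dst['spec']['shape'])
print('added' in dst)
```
True
[162, 137, 104, 207, 605]
False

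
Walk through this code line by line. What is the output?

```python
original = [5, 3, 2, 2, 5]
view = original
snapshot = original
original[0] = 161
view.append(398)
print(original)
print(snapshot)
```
[161, 3, 2, 2, 5, 398]
[161, 3, 2, 2, 5, 398]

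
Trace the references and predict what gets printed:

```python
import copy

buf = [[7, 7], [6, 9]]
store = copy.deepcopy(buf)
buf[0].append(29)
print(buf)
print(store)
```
[[7, 7, 29], [6, 9]]
[[7, 7], [6, 9]]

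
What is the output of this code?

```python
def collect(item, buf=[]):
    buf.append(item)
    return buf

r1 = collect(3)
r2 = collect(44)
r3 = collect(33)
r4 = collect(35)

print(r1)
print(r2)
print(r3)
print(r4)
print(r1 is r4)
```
[3, 44, 33, 35]
[3, 44, 33, 35]
[3, 44, 33, 35]
[3, 44, 33, 35]
True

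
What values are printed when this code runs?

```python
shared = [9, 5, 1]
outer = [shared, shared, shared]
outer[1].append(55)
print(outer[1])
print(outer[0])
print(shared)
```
[9, 5, 1, 55]
[9, 5, 1, 55]
[9, 5, 1, 55]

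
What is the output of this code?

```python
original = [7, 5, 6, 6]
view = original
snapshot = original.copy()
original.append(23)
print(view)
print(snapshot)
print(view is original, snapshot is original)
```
[7, 5, 6, 6, 23]
[7, 5, 6, 6]
True False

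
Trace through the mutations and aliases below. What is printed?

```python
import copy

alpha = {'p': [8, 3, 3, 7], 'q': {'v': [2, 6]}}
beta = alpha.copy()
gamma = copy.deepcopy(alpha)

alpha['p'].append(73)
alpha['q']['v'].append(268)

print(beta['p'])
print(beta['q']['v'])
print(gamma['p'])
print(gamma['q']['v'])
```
[8, 3, 3, 7, 73]
[2, 6, 268]
[8, 3, 3, 7]
[2, 6]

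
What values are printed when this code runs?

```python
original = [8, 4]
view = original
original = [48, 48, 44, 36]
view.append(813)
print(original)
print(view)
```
[48, 48, 44, 36]
[8, 4, 813]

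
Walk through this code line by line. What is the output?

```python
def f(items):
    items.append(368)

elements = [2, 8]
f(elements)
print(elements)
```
[2, 8, 368]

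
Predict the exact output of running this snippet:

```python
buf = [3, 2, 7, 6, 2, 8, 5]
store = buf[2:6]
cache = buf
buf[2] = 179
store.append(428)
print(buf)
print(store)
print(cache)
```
[3, 2, 179, 6, 2, 8, 5]
[7, 6, 2, 8, 428]
[3, 2, 179, 6, 2, 8, 5]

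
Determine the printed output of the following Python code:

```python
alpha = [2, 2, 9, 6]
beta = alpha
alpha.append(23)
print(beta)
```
[2, 2, 9, 6, 23]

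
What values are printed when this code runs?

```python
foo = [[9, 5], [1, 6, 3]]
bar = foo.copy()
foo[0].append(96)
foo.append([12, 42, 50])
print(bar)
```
[[9, 5, 96], [1, 6, 3]]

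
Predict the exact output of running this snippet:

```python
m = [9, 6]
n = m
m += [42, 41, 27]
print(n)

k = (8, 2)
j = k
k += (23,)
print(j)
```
[9, 6, 42, 41, 27]
(8, 2)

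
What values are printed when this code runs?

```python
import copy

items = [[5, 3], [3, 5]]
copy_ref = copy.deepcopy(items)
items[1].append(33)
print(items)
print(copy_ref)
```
[[5, 3], [3, 5, 33]]
[[5, 3], [3, 5]]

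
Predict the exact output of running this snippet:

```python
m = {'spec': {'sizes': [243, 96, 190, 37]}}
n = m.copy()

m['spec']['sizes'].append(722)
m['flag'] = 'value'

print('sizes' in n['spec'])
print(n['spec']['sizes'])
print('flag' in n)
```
True
[243, 96, 190, 37, 722]
False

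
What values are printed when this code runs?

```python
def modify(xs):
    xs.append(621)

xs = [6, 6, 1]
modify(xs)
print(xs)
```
[6, 6, 1, 621]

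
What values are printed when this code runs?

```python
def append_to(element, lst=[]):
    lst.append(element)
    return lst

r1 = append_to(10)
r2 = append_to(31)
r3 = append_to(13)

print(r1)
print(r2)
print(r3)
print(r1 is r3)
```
[10, 31, 13]
[10, 31, 13]
[10, 31, 13]
True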